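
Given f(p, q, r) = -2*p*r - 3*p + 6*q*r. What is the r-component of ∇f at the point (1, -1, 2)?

(∇f)_3 = ∂f/∂r = -2*p + 6*q
At (1, -1, 2): -8.

-8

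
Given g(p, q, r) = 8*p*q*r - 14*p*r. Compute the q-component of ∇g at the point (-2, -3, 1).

-16

(∇g)_2 = ∂g/∂q = 8*p*r
At (-2, -3, 1): -16.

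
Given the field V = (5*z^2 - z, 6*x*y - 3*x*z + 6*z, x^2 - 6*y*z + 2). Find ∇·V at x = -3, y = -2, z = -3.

∂V₁/∂x = 0
∂V₂/∂y = 6*x
∂V₃/∂z = -6*y
∇·V = 6*x - 6*y
At (-3, -2, -3): -6.

-6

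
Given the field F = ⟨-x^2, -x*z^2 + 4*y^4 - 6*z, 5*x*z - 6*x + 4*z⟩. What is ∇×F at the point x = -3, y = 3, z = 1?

(0, 1, -1)

(∇×F)₁ = ∂F₃/∂y − ∂F₂/∂z = 2*x*z + 6
(∇×F)₂ = ∂F₁/∂z − ∂F₃/∂x = -5*z + 6
(∇×F)₃ = ∂F₂/∂x − ∂F₁/∂y = -z^2
∇×F = (2*x*z + 6, -5*z + 6, -z^2)
At (-3, 3, 1): (0, 1, -1).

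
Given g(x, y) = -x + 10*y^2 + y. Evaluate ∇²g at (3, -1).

20

∂²g/∂x² = 0
∂²g/∂y² = 20
∇²g = 20
At (3, -1): 20.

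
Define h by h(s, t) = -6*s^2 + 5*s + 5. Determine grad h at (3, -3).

(-31, 0)

∂h/∂s = -12*s + 5
∂h/∂t = 0
∇h = (-12*s + 5, 0)
At (3, -3): (-31, 0).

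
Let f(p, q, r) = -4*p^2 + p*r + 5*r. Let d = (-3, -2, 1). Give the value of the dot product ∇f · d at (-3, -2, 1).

-73

∂f/∂p = -8*p + r
∂f/∂q = 0
∂f/∂r = p + 5
∇f at (-3, -2, 1) = (25, 0, 2)
∇f · d = (25)(-3) + (0)(-2) + (2)(1) = -73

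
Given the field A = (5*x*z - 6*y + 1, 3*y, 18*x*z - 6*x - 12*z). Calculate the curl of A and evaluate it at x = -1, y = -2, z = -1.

(0, 19, 6)

(∇×A)₁ = ∂A₃/∂y − ∂A₂/∂z = 0
(∇×A)₂ = ∂A₁/∂z − ∂A₃/∂x = 5*x - 18*z + 6
(∇×A)₃ = ∂A₂/∂x − ∂A₁/∂y = 6
∇×A = (0, 5*x - 18*z + 6, 6)
At (-1, -2, -1): (0, 19, 6).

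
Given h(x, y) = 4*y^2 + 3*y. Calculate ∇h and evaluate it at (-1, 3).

(0, 27)

∂h/∂x = 0
∂h/∂y = 8*y + 3
∇h = (0, 8*y + 3)
At (-1, 3): (0, 27).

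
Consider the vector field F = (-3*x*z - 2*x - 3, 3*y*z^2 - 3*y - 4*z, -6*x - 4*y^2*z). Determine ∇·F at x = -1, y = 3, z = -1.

-35

∂F₁/∂x = -3*z - 2
∂F₂/∂y = 3*z^2 - 3
∂F₃/∂z = -4*y^2
∇·F = -4*y^2 + 3*z^2 - 3*z - 5
At (-1, 3, -1): -35.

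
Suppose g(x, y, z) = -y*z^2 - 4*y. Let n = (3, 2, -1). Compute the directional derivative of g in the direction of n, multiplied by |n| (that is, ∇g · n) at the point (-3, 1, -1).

-12

∂g/∂x = 0
∂g/∂y = -z^2 - 4
∂g/∂z = -2*y*z
∇g at (-3, 1, -1) = (0, -5, 2)
∇g · n = (0)(3) + (-5)(2) + (2)(-1) = -12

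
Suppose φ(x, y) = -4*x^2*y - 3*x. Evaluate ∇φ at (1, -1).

(5, -4)

∂φ/∂x = -8*x*y - 3
∂φ/∂y = -4*x^2
∇φ = (-8*x*y - 3, -4*x^2)
At (1, -1): (5, -4).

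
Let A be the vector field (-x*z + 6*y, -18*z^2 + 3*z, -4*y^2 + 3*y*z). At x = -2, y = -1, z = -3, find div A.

∂A₁/∂x = -z
∂A₂/∂y = 0
∂A₃/∂z = 3*y
∇·A = 3*y - z
At (-2, -1, -3): 0.

0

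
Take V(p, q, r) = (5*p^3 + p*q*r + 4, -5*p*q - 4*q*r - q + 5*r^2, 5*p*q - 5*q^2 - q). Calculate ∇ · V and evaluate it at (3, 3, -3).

122

∂V₁/∂p = 15*p^2 + q*r
∂V₂/∂q = -5*p - 4*r - 1
∂V₃/∂r = 0
∇·V = 15*p^2 - 5*p + q*r - 4*r - 1
At (3, 3, -3): 122.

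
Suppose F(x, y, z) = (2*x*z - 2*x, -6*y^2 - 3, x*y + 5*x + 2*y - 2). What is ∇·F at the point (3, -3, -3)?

28

∂F₁/∂x = 2*z - 2
∂F₂/∂y = -12*y
∂F₃/∂z = 0
∇·F = -12*y + 2*z - 2
At (3, -3, -3): 28.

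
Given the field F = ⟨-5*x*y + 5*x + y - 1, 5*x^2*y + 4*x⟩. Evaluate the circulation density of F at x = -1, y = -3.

28

∂F₂/∂x = 10*x*y + 4
∂F₁/∂y = -5*x + 1
Scalar curl = 10*x*y + 5*x + 3
At (-1, -3): 28.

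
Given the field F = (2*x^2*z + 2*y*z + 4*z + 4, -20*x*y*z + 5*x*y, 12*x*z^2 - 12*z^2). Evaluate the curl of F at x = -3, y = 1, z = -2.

(∇×F)₁ = ∂F₃/∂y − ∂F₂/∂z = 20*x*y
(∇×F)₂ = ∂F₁/∂z − ∂F₃/∂x = 2*x^2 + 2*y - 12*z^2 + 4
(∇×F)₃ = ∂F₂/∂x − ∂F₁/∂y = -20*y*z + 5*y - 2*z
∇×F = (20*x*y, 2*x^2 + 2*y - 12*z^2 + 4, -20*y*z + 5*y - 2*z)
At (-3, 1, -2): (-60, -24, 49).

(-60, -24, 49)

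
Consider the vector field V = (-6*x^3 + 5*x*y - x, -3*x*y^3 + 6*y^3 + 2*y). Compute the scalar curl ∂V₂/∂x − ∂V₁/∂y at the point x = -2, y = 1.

∂V₂/∂x = -3*y^3
∂V₁/∂y = 5*x
Scalar curl = -5*x - 3*y^3
At (-2, 1): 7.

7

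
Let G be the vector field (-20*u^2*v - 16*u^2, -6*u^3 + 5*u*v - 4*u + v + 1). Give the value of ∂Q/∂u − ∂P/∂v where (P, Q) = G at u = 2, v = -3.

-11

∂G₂/∂u = -18*u^2 + 5*v - 4
∂G₁/∂v = -20*u^2
Scalar curl = 2*u^2 + 5*v - 4
At (2, -3): -11.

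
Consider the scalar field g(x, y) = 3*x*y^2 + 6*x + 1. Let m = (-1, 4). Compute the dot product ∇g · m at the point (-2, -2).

∂g/∂x = 3*y^2 + 6
∂g/∂y = 6*x*y
∇g at (-2, -2) = (18, 24)
∇g · m = (18)(-1) + (24)(4) = 78

78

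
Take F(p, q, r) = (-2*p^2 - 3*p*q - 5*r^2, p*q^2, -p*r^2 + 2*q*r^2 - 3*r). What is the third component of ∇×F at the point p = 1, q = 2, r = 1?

(∇×F)_3 = ∂F₂/∂p − ∂F₁/∂q
= q^2 − (-3*p)
= 3*p + q^2
At (1, 2, 1): 7.

7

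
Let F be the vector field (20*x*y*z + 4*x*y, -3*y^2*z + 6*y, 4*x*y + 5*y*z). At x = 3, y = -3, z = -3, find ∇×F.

(∇×F)₁ = ∂F₃/∂y − ∂F₂/∂z = 4*x + 3*y^2 + 5*z
(∇×F)₂ = ∂F₁/∂z − ∂F₃/∂x = 20*x*y - 4*y
(∇×F)₃ = ∂F₂/∂x − ∂F₁/∂y = -20*x*z - 4*x
∇×F = (4*x + 3*y^2 + 5*z, 20*x*y - 4*y, -20*x*z - 4*x)
At (3, -3, -3): (24, -168, 168).

(24, -168, 168)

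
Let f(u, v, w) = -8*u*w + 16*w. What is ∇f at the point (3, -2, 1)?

∂f/∂u = -8*w
∂f/∂v = 0
∂f/∂w = -8*u + 16
∇f = (-8*w, 0, -8*u + 16)
At (3, -2, 1): (-8, 0, -8).

(-8, 0, -8)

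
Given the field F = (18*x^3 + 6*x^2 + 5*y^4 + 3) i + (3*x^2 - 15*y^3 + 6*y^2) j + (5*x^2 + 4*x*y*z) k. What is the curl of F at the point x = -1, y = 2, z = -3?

(12, 34, -166)

(∇×F)₁ = ∂F₃/∂y − ∂F₂/∂z = 4*x*z
(∇×F)₂ = ∂F₁/∂z − ∂F₃/∂x = -10*x - 4*y*z
(∇×F)₃ = ∂F₂/∂x − ∂F₁/∂y = 6*x - 20*y^3
∇×F = (4*x*z, -10*x - 4*y*z, 6*x - 20*y^3)
At (-1, 2, -3): (12, 34, -166).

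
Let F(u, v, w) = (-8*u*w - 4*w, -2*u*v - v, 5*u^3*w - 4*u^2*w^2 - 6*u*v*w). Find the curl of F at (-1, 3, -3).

(-18, -77, -6)

(∇×F)₁ = ∂F₃/∂v − ∂F₂/∂w = -6*u*w
(∇×F)₂ = ∂F₁/∂w − ∂F₃/∂u = -15*u^2*w + 8*u*w^2 - 8*u + 6*v*w - 4
(∇×F)₃ = ∂F₂/∂u − ∂F₁/∂v = -2*v
∇×F = (-6*u*w, -15*u^2*w + 8*u*w^2 - 8*u + 6*v*w - 4, -2*v)
At (-1, 3, -3): (-18, -77, -6).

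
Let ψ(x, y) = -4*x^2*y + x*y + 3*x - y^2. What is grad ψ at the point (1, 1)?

∂ψ/∂x = -8*x*y + y + 3
∂ψ/∂y = -4*x^2 + x - 2*y
∇ψ = (-8*x*y + y + 3, -4*x^2 + x - 2*y)
At (1, 1): (-4, -5).

(-4, -5)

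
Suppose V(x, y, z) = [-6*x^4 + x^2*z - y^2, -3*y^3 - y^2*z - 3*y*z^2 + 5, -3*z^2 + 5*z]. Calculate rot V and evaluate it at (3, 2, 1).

(16, 9, 4)

(∇×V)₁ = ∂V₃/∂y − ∂V₂/∂z = y^2 + 6*y*z
(∇×V)₂ = ∂V₁/∂z − ∂V₃/∂x = x^2
(∇×V)₃ = ∂V₂/∂x − ∂V₁/∂y = 2*y
∇×V = (y^2 + 6*y*z, x^2, 2*y)
At (3, 2, 1): (16, 9, 4).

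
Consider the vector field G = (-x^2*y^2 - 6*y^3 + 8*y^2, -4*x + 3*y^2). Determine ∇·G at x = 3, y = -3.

-72

∂G₁/∂x = -2*x*y^2
∂G₂/∂y = 6*y
∇·G = -2*x*y^2 + 6*y
At (3, -3): -72.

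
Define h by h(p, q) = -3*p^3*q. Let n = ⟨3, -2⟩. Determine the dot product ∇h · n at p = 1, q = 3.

∂h/∂p = -9*p^2*q
∂h/∂q = -3*p^3
∇h at (1, 3) = (-27, -3)
∇h · n = (-27)(3) + (-3)(-2) = -75

-75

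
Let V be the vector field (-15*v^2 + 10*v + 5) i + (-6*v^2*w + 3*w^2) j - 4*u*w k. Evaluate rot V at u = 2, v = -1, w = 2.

(-6, 8, -40)

(∇×V)₁ = ∂V₃/∂v − ∂V₂/∂w = 6*v^2 - 6*w
(∇×V)₂ = ∂V₁/∂w − ∂V₃/∂u = 4*w
(∇×V)₃ = ∂V₂/∂u − ∂V₁/∂v = 30*v - 10
∇×V = (6*v^2 - 6*w, 4*w, 30*v - 10)
At (2, -1, 2): (-6, 8, -40).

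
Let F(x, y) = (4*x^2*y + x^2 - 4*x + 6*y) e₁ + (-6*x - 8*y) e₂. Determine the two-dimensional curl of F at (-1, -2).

-16

∂F₂/∂x = -6
∂F₁/∂y = 4*x^2 + 6
Scalar curl = -4*x^2 - 12
At (-1, -2): -16.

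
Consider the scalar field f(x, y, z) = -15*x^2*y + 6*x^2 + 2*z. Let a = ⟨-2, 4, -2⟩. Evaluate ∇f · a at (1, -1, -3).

-148

∂f/∂x = -30*x*y + 12*x
∂f/∂y = -15*x^2
∂f/∂z = 2
∇f at (1, -1, -3) = (42, -15, 2)
∇f · a = (42)(-2) + (-15)(4) + (2)(-2) = -148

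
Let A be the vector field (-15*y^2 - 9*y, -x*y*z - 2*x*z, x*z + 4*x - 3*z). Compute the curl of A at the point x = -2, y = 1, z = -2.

(∇×A)₁ = ∂A₃/∂y − ∂A₂/∂z = x*y + 2*x
(∇×A)₂ = ∂A₁/∂z − ∂A₃/∂x = -z - 4
(∇×A)₃ = ∂A₂/∂x − ∂A₁/∂y = -y*z + 30*y - 2*z + 9
∇×A = (x*y + 2*x, -z - 4, -y*z + 30*y - 2*z + 9)
At (-2, 1, -2): (-6, -2, 45).

(-6, -2, 45)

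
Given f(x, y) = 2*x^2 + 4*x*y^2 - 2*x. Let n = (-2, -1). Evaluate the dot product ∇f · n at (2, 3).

∂f/∂x = 4*x + 4*y^2 - 2
∂f/∂y = 8*x*y
∇f at (2, 3) = (42, 48)
∇f · n = (42)(-2) + (48)(-1) = -132

-132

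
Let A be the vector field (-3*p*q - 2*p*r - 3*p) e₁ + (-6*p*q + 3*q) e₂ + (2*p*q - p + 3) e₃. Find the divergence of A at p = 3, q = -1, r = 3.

∂A₁/∂p = -3*q - 2*r - 3
∂A₂/∂q = -6*p + 3
∂A₃/∂r = 0
∇·A = -6*p - 3*q - 2*r
At (3, -1, 3): -21.

-21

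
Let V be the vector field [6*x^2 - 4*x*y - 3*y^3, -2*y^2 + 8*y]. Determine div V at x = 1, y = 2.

∂V₁/∂x = 12*x - 4*y
∂V₂/∂y = -4*y + 8
∇·V = 12*x - 8*y + 8
At (1, 2): 4.

4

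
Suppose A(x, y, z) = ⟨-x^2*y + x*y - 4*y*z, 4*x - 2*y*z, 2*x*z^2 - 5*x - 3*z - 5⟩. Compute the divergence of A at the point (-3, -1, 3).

-52

∂A₁/∂x = -2*x*y + y
∂A₂/∂y = -2*z
∂A₃/∂z = 4*x*z - 3
∇·A = -2*x*y + 4*x*z + y - 2*z - 3
At (-3, -1, 3): -52.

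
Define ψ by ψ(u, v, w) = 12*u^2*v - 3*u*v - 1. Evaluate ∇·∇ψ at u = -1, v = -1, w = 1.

-24

∂²ψ/∂u² = 24*v
∂²ψ/∂v² = 0
∂²ψ/∂w² = 0
∇²ψ = 24*v
At (-1, -1, 1): -24.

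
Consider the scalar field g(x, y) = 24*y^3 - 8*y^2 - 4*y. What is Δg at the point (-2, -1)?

∂²g/∂x² = 0
∂²g/∂y² = 16*(9*y - 1)
∇²g = 144*y - 16
At (-2, -1): -160.

-160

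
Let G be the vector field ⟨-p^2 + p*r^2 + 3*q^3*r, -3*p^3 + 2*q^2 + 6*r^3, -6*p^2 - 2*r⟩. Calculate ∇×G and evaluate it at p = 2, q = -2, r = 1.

(-18, 4, -72)

(∇×G)₁ = ∂G₃/∂q − ∂G₂/∂r = -18*r^2
(∇×G)₂ = ∂G₁/∂r − ∂G₃/∂p = 2*p*r + 12*p + 3*q^3
(∇×G)₃ = ∂G₂/∂p − ∂G₁/∂q = -9*p^2 - 9*q^2*r
∇×G = (-18*r^2, 2*p*r + 12*p + 3*q^3, -9*p^2 - 9*q^2*r)
At (2, -2, 1): (-18, 4, -72).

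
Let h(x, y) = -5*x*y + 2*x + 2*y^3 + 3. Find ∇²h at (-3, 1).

∂²h/∂x² = 0
∂²h/∂y² = 12*y
∇²h = 12*y
At (-3, 1): 12.

12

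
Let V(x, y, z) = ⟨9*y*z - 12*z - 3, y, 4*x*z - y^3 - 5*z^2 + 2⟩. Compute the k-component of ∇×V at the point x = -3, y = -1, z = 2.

-18

(∇×V)_3 = ∂V₂/∂x − ∂V₁/∂y
= 0 − (9*z)
= -9*z
At (-3, -1, 2): -18.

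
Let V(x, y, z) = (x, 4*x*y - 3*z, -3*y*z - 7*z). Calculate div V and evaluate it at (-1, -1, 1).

∂V₁/∂x = 1
∂V₂/∂y = 4*x
∂V₃/∂z = -3*y - 7
∇·V = 4*x - 3*y - 6
At (-1, -1, 1): -7.

-7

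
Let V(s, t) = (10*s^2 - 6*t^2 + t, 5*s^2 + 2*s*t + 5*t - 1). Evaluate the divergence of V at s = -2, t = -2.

∂V₁/∂s = 20*s
∂V₂/∂t = 2*s + 5
∇·V = 22*s + 5
At (-2, -2): -39.

-39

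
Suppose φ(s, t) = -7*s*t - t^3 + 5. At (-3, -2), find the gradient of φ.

(14, 9)

∂φ/∂s = -7*t
∂φ/∂t = -7*s - 3*t^2
∇φ = (-7*t, -7*s - 3*t^2)
At (-3, -2): (14, 9).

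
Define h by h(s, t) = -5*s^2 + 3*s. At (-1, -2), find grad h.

∂h/∂s = -10*s + 3
∂h/∂t = 0
∇h = (-10*s + 3, 0)
At (-1, -2): (13, 0).

(13, 0)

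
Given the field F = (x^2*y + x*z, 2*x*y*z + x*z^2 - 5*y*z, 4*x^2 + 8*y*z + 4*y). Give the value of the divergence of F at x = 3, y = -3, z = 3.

∂F₁/∂x = 2*x*y + z
∂F₂/∂y = 2*x*z - 5*z
∂F₃/∂z = 8*y
∇·F = 2*x*y + 2*x*z + 8*y - 4*z
At (3, -3, 3): -36.

-36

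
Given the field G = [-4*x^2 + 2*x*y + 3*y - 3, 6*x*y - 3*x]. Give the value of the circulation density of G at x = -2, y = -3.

-20

∂G₂/∂x = 6*y - 3
∂G₁/∂y = 2*x + 3
Scalar curl = -2*x + 6*y - 6
At (-2, -3): -20.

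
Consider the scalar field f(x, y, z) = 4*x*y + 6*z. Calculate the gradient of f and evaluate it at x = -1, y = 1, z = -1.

(4, -4, 6)

∂f/∂x = 4*y
∂f/∂y = 4*x
∂f/∂z = 6
∇f = (4*y, 4*x, 6)
At (-1, 1, -1): (4, -4, 6).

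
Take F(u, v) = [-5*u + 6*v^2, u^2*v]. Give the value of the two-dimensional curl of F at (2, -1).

8

∂F₂/∂u = 2*u*v
∂F₁/∂v = 12*v
Scalar curl = 2*u*v - 12*v
At (2, -1): 8.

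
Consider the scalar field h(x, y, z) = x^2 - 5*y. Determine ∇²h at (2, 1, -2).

∂²h/∂x² = 2
∂²h/∂y² = 0
∂²h/∂z² = 0
∇²h = 2
At (2, 1, -2): 2.

2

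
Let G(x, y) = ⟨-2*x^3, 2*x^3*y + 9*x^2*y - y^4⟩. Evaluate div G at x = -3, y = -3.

∂G₁/∂x = -6*x^2
∂G₂/∂y = 2*x^3 + 9*x^2 - 4*y^3
∇·G = 2*x^3 + 3*x^2 - 4*y^3
At (-3, -3): 81.

81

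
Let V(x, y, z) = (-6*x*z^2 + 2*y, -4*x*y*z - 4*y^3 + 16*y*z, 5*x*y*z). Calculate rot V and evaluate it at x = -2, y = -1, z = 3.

(-6, 87, 10)

(∇×V)₁ = ∂V₃/∂y − ∂V₂/∂z = 4*x*y + 5*x*z - 16*y
(∇×V)₂ = ∂V₁/∂z − ∂V₃/∂x = -12*x*z - 5*y*z
(∇×V)₃ = ∂V₂/∂x − ∂V₁/∂y = -4*y*z - 2
∇×V = (4*x*y + 5*x*z - 16*y, -12*x*z - 5*y*z, -4*y*z - 2)
At (-2, -1, 3): (-6, 87, 10).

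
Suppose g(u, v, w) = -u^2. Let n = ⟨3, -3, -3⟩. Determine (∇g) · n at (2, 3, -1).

-12

∂g/∂u = -2*u
∂g/∂v = 0
∂g/∂w = 0
∇g at (2, 3, -1) = (-4, 0, 0)
∇g · n = (-4)(3) + (0)(-3) + (0)(-3) = -12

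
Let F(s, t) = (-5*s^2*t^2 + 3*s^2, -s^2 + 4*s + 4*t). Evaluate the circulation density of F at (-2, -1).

∂F₂/∂s = -2*s + 4
∂F₁/∂t = -10*s^2*t
Scalar curl = 10*s^2*t - 2*s + 4
At (-2, -1): -32.

-32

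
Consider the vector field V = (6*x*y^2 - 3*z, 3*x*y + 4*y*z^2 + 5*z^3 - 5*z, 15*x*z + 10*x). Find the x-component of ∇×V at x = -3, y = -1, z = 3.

-106

(∇×V)_1 = ∂V₃/∂y − ∂V₂/∂z
= 0 − (8*y*z + 15*z^2 - 5)
= -8*y*z - 15*z^2 + 5
At (-3, -1, 3): -106.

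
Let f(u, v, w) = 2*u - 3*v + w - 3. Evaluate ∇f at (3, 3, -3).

(2, -3, 1)

∂f/∂u = 2
∂f/∂v = -3
∂f/∂w = 1
∇f = (2, -3, 1)
At (3, 3, -3): (2, -3, 1).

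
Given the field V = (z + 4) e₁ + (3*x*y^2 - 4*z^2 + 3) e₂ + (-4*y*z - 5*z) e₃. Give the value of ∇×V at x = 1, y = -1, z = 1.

(∇×V)₁ = ∂V₃/∂y − ∂V₂/∂z = 4*z
(∇×V)₂ = ∂V₁/∂z − ∂V₃/∂x = 1
(∇×V)₃ = ∂V₂/∂x − ∂V₁/∂y = 3*y^2
∇×V = (4*z, 1, 3*y^2)
At (1, -1, 1): (4, 1, 3).

(4, 1, 3)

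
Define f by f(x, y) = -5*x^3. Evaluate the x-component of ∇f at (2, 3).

(∇f)_1 = ∂f/∂x = -15*x^2
At (2, 3): -60.

-60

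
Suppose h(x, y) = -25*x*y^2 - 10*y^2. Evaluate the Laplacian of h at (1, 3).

-70

∂²h/∂x² = 0
∂²h/∂y² = -10*(5*x + 2)
∇²h = -50*x - 20
At (1, 3): -70.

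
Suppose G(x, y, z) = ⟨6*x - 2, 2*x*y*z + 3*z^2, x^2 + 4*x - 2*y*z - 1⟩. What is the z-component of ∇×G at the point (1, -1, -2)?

4

(∇×G)_3 = ∂G₂/∂x − ∂G₁/∂y
= 2*y*z − (0)
= 2*y*z
At (1, -1, -2): 4.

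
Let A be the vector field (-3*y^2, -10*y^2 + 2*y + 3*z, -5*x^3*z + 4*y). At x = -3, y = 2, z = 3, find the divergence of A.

97

∂A₁/∂x = 0
∂A₂/∂y = -20*y + 2
∂A₃/∂z = -5*x^3
∇·A = -5*x^3 - 20*y + 2
At (-3, 2, 3): 97.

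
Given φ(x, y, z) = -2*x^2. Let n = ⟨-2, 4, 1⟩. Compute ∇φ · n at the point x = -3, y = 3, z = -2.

-24

∂φ/∂x = -4*x
∂φ/∂y = 0
∂φ/∂z = 0
∇φ at (-3, 3, -2) = (12, 0, 0)
∇φ · n = (12)(-2) + (0)(4) + (0)(1) = -24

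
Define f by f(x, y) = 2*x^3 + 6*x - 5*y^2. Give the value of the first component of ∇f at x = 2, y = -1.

(∇f)_1 = ∂f/∂x = 6*x^2 + 6
At (2, -1): 30.

30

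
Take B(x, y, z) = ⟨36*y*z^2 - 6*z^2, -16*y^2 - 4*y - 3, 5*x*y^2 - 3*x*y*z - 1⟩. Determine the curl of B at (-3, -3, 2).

(∇×B)₁ = ∂B₃/∂y − ∂B₂/∂z = 10*x*y - 3*x*z
(∇×B)₂ = ∂B₁/∂z − ∂B₃/∂x = -5*y^2 + 75*y*z - 12*z
(∇×B)₃ = ∂B₂/∂x − ∂B₁/∂y = -36*z^2
∇×B = (10*x*y - 3*x*z, -5*y^2 + 75*y*z - 12*z, -36*z^2)
At (-3, -3, 2): (108, -519, -144).

(108, -519, -144)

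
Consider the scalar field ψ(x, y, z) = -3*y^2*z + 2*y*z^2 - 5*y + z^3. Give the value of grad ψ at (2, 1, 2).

∂ψ/∂x = 0
∂ψ/∂y = -6*y*z + 2*z^2 - 5
∂ψ/∂z = -3*y^2 + 4*y*z + 3*z^2
∇ψ = (0, -6*y*z + 2*z^2 - 5, -3*y^2 + 4*y*z + 3*z^2)
At (2, 1, 2): (0, -9, 17).

(0, -9, 17)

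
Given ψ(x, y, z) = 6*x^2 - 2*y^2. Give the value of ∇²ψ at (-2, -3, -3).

8

∂²ψ/∂x² = 12
∂²ψ/∂y² = -4
∂²ψ/∂z² = 0
∇²ψ = 8
At (-2, -3, -3): 8.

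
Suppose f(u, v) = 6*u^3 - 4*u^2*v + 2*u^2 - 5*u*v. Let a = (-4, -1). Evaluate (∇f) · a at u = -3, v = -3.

-351

∂f/∂u = 18*u^2 - 8*u*v + 4*u - 5*v
∂f/∂v = -4*u^2 - 5*u
∇f at (-3, -3) = (93, -21)
∇f · a = (93)(-4) + (-21)(-1) = -351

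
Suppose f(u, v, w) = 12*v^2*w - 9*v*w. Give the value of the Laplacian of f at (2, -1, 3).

∂²f/∂u² = 0
∂²f/∂v² = 24*w
∂²f/∂w² = 0
∇²f = 24*w
At (2, -1, 3): 72.

72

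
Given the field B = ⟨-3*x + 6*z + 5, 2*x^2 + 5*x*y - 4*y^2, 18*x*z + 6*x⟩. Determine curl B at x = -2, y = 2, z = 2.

(∇×B)₁ = ∂B₃/∂y − ∂B₂/∂z = 0
(∇×B)₂ = ∂B₁/∂z − ∂B₃/∂x = -18*z
(∇×B)₃ = ∂B₂/∂x − ∂B₁/∂y = 4*x + 5*y
∇×B = (0, -18*z, 4*x + 5*y)
At (-2, 2, 2): (0, -36, 2).

(0, -36, 2)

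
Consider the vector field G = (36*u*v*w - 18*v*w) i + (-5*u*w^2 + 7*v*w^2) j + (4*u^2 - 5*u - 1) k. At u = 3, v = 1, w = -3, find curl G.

(∇×G)₁ = ∂G₃/∂v − ∂G₂/∂w = 10*u*w - 14*v*w
(∇×G)₂ = ∂G₁/∂w − ∂G₃/∂u = 36*u*v - 8*u - 18*v + 5
(∇×G)₃ = ∂G₂/∂u − ∂G₁/∂v = -36*u*w - 5*w^2 + 18*w
∇×G = (10*u*w - 14*v*w, 36*u*v - 8*u - 18*v + 5, -36*u*w - 5*w^2 + 18*w)
At (3, 1, -3): (-48, 71, 225).

(-48, 71, 225)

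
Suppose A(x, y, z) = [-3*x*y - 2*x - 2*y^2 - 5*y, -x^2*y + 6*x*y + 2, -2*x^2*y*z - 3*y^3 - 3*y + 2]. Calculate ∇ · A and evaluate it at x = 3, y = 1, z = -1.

-14

∂A₁/∂x = -3*y - 2
∂A₂/∂y = -x^2 + 6*x
∂A₃/∂z = -2*x^2*y
∇·A = -2*x^2*y - x^2 + 6*x - 3*y - 2
At (3, 1, -1): -14.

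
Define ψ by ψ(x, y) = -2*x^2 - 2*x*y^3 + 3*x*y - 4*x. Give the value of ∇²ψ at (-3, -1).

-40

∂²ψ/∂x² = -4
∂²ψ/∂y² = -12*x*y
∇²ψ = -12*x*y - 4
At (-3, -1): -40.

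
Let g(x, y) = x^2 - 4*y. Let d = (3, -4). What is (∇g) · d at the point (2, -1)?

28

∂g/∂x = 2*x
∂g/∂y = -4
∇g at (2, -1) = (4, -4)
∇g · d = (4)(3) + (-4)(-4) = 28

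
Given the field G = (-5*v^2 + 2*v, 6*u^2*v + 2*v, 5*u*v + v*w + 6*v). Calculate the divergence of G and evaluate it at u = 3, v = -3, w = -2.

∂G₁/∂u = 0
∂G₂/∂v = 6*u^2 + 2
∂G₃/∂w = v
∇·G = 6*u^2 + v + 2
At (3, -3, -2): 53.

53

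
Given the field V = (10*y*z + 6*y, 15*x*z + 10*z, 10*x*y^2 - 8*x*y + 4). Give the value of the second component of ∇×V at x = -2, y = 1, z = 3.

(∇×V)_2 = ∂V₁/∂z − ∂V₃/∂x
= 10*y − (10*y^2 - 8*y)
= -10*y^2 + 18*y
At (-2, 1, 3): 8.

8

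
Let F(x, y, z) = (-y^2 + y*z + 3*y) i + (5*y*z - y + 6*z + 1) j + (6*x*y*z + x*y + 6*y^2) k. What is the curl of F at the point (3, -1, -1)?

(-28, -6, -4)

(∇×F)₁ = ∂F₃/∂y − ∂F₂/∂z = 6*x*z + x + 7*y - 6
(∇×F)₂ = ∂F₁/∂z − ∂F₃/∂x = -6*y*z
(∇×F)₃ = ∂F₂/∂x − ∂F₁/∂y = 2*y - z - 3
∇×F = (6*x*z + x + 7*y - 6, -6*y*z, 2*y - z - 3)
At (3, -1, -1): (-28, -6, -4).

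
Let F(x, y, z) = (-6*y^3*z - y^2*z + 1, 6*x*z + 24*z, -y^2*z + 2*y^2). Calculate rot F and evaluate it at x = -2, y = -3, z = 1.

(∇×F)₁ = ∂F₃/∂y − ∂F₂/∂z = -6*x - 2*y*z + 4*y - 24
(∇×F)₂ = ∂F₁/∂z − ∂F₃/∂x = -6*y^3 - y^2
(∇×F)₃ = ∂F₂/∂x − ∂F₁/∂y = 18*y^2*z + 2*y*z + 6*z
∇×F = (-6*x - 2*y*z + 4*y - 24, -6*y^3 - y^2, 18*y^2*z + 2*y*z + 6*z)
At (-2, -3, 1): (-18, 153, 162).

(-18, 153, 162)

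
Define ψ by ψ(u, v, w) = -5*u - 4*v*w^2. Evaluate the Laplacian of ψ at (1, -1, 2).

∂²ψ/∂u² = 0
∂²ψ/∂v² = 0
∂²ψ/∂w² = -8*v
∇²ψ = -8*v
At (1, -1, 2): 8.

8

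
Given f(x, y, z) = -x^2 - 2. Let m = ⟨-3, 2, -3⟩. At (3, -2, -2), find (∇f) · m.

∂f/∂x = -2*x
∂f/∂y = 0
∂f/∂z = 0
∇f at (3, -2, -2) = (-6, 0, 0)
∇f · m = (-6)(-3) + (0)(2) + (0)(-3) = 18

18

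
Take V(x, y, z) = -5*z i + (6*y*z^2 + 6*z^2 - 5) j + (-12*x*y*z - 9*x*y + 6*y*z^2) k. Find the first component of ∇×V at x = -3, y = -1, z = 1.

69

(∇×V)_1 = ∂V₃/∂y − ∂V₂/∂z
= -12*x*z - 9*x + 6*z^2 − (12*y*z + 12*z)
= -12*x*z - 9*x - 12*y*z + 6*z^2 - 12*z
At (-3, -1, 1): 69.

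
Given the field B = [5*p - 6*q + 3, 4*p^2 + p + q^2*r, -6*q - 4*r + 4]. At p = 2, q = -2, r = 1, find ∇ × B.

(-10, 0, 23)

(∇×B)₁ = ∂B₃/∂q − ∂B₂/∂r = -q^2 - 6
(∇×B)₂ = ∂B₁/∂r − ∂B₃/∂p = 0
(∇×B)₃ = ∂B₂/∂p − ∂B₁/∂q = 8*p + 7
∇×B = (-q^2 - 6, 0, 8*p + 7)
At (2, -2, 1): (-10, 0, 23).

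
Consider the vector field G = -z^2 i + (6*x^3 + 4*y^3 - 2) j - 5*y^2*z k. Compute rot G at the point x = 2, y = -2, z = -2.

(-40, 4, 72)

(∇×G)₁ = ∂G₃/∂y − ∂G₂/∂z = -10*y*z
(∇×G)₂ = ∂G₁/∂z − ∂G₃/∂x = -2*z
(∇×G)₃ = ∂G₂/∂x − ∂G₁/∂y = 18*x^2
∇×G = (-10*y*z, -2*z, 18*x^2)
At (2, -2, -2): (-40, 4, 72).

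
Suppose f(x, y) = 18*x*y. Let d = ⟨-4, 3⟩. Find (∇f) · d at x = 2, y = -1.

∂f/∂x = 18*y
∂f/∂y = 18*x
∇f at (2, -1) = (-18, 36)
∇f · d = (-18)(-4) + (36)(3) = 180

180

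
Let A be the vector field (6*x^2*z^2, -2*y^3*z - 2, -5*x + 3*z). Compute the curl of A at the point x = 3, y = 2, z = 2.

(16, 221, 0)

(∇×A)₁ = ∂A₃/∂y − ∂A₂/∂z = 2*y^3
(∇×A)₂ = ∂A₁/∂z − ∂A₃/∂x = 12*x^2*z + 5
(∇×A)₃ = ∂A₂/∂x − ∂A₁/∂y = 0
∇×A = (2*y^3, 12*x^2*z + 5, 0)
At (3, 2, 2): (16, 221, 0).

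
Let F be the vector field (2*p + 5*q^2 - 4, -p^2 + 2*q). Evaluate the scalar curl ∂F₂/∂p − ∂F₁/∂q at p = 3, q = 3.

-36

∂F₂/∂p = -2*p
∂F₁/∂q = 10*q
Scalar curl = -2*p - 10*q
At (3, 3): -36.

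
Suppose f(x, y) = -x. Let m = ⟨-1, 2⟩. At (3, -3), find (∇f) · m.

∂f/∂x = -1
∂f/∂y = 0
∇f at (3, -3) = (-1, 0)
∇f · m = (-1)(-1) + (0)(2) = 1

1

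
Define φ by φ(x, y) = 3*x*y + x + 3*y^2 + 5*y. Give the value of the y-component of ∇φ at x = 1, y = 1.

14

(∇φ)_2 = ∂φ/∂y = 3*x + 6*y + 5
At (1, 1): 14.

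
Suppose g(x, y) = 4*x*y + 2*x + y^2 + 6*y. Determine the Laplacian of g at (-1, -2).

∂²g/∂x² = 0
∂²g/∂y² = 2
∇²g = 2
At (-1, -2): 2.

2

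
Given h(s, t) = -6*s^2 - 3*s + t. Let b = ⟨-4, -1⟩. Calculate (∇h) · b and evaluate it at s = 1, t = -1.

∂h/∂s = -12*s - 3
∂h/∂t = 1
∇h at (1, -1) = (-15, 1)
∇h · b = (-15)(-4) + (1)(-1) = 59

59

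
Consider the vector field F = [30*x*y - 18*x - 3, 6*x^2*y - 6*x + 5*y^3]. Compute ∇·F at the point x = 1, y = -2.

-12

∂F₁/∂x = 30*y - 18
∂F₂/∂y = 6*x^2 + 15*y^2
∇·F = 6*x^2 + 15*y^2 + 30*y - 18
At (1, -2): -12.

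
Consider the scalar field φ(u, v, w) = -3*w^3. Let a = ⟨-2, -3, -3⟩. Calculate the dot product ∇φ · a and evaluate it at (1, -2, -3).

∂φ/∂u = 0
∂φ/∂v = 0
∂φ/∂w = -9*w^2
∇φ at (1, -2, -3) = (0, 0, -81)
∇φ · a = (0)(-2) + (0)(-3) + (-81)(-3) = 243

243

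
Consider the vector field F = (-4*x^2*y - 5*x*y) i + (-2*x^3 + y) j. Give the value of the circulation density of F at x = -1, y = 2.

∂F₂/∂x = -6*x^2
∂F₁/∂y = -4*x^2 - 5*x
Scalar curl = -2*x^2 + 5*x
At (-1, 2): -7.

-7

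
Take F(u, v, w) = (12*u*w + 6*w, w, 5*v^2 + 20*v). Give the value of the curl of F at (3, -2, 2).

(∇×F)₁ = ∂F₃/∂v − ∂F₂/∂w = 10*v + 19
(∇×F)₂ = ∂F₁/∂w − ∂F₃/∂u = 12*u + 6
(∇×F)₃ = ∂F₂/∂u − ∂F₁/∂v = 0
∇×F = (10*v + 19, 12*u + 6, 0)
At (3, -2, 2): (-1, 42, 0).

(-1, 42, 0)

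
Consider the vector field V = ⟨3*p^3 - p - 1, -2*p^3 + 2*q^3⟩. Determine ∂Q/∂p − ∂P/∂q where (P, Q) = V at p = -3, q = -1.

∂V₂/∂p = -6*p^2
∂V₁/∂q = 0
Scalar curl = -6*p^2
At (-3, -1): -54.

-54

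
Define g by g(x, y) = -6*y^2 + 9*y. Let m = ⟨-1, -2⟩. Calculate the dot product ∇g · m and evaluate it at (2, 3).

54

∂g/∂x = 0
∂g/∂y = -12*y + 9
∇g at (2, 3) = (0, -27)
∇g · m = (0)(-1) + (-27)(-2) = 54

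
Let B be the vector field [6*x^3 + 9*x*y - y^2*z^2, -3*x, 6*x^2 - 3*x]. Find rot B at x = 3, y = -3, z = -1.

(0, -15, -36)

(∇×B)₁ = ∂B₃/∂y − ∂B₂/∂z = 0
(∇×B)₂ = ∂B₁/∂z − ∂B₃/∂x = -12*x - 2*y^2*z + 3
(∇×B)₃ = ∂B₂/∂x − ∂B₁/∂y = -9*x + 2*y*z^2 - 3
∇×B = (0, -12*x - 2*y^2*z + 3, -9*x + 2*y*z^2 - 3)
At (3, -3, -1): (0, -15, -36).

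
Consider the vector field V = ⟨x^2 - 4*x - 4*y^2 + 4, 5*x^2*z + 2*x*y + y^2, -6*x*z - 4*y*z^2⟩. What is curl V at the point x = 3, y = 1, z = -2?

(∇×V)₁ = ∂V₃/∂y − ∂V₂/∂z = -5*x^2 - 4*z^2
(∇×V)₂ = ∂V₁/∂z − ∂V₃/∂x = 6*z
(∇×V)₃ = ∂V₂/∂x − ∂V₁/∂y = 10*x*z + 10*y
∇×V = (-5*x^2 - 4*z^2, 6*z, 10*x*z + 10*y)
At (3, 1, -2): (-61, -12, -50).

(-61, -12, -50)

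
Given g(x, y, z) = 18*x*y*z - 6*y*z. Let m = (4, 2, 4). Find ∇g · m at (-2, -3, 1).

204

∂g/∂x = 18*y*z
∂g/∂y = 18*x*z - 6*z
∂g/∂z = 18*x*y - 6*y
∇g at (-2, -3, 1) = (-54, -42, 126)
∇g · m = (-54)(4) + (-42)(2) + (126)(4) = 204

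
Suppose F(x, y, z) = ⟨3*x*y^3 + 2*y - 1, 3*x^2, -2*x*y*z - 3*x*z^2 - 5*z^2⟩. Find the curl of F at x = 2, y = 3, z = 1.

(-4, 9, -152)

(∇×F)₁ = ∂F₃/∂y − ∂F₂/∂z = -2*x*z
(∇×F)₂ = ∂F₁/∂z − ∂F₃/∂x = 2*y*z + 3*z^2
(∇×F)₃ = ∂F₂/∂x − ∂F₁/∂y = -9*x*y^2 + 6*x - 2
∇×F = (-2*x*z, 2*y*z + 3*z^2, -9*x*y^2 + 6*x - 2)
At (2, 3, 1): (-4, 9, -152).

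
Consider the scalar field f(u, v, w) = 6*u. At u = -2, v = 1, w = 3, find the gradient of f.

∂f/∂u = 6
∂f/∂v = 0
∂f/∂w = 0
∇f = (6, 0, 0)
At (-2, 1, 3): (6, 0, 0).

(6, 0, 0)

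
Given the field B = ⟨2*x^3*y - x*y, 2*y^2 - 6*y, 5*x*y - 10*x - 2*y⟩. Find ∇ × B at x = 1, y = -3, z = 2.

(3, 25, -1)

(∇×B)₁ = ∂B₃/∂y − ∂B₂/∂z = 5*x - 2
(∇×B)₂ = ∂B₁/∂z − ∂B₃/∂x = -5*y + 10
(∇×B)₃ = ∂B₂/∂x − ∂B₁/∂y = -2*x^3 + x
∇×B = (5*x - 2, -5*y + 10, -2*x^3 + x)
At (1, -3, 2): (3, 25, -1).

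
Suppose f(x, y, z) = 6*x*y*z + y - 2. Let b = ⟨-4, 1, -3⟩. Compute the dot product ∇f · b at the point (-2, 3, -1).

∂f/∂x = 6*y*z
∂f/∂y = 6*x*z + 1
∂f/∂z = 6*x*y
∇f at (-2, 3, -1) = (-18, 13, -36)
∇f · b = (-18)(-4) + (13)(1) + (-36)(-3) = 193

193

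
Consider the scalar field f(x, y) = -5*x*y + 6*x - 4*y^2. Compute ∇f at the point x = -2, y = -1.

∂f/∂x = -5*y + 6
∂f/∂y = -5*x - 8*y
∇f = (-5*y + 6, -5*x - 8*y)
At (-2, -1): (11, 18).

(11, 18)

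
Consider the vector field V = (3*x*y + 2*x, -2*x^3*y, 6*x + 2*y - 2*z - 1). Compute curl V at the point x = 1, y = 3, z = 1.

(2, -6, -21)

(∇×V)₁ = ∂V₃/∂y − ∂V₂/∂z = 2
(∇×V)₂ = ∂V₁/∂z − ∂V₃/∂x = -6
(∇×V)₃ = ∂V₂/∂x − ∂V₁/∂y = -6*x^2*y - 3*x
∇×V = (2, -6, -6*x^2*y - 3*x)
At (1, 3, 1): (2, -6, -21).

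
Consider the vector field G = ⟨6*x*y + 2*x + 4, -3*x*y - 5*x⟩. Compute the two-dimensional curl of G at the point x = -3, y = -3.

22

∂G₂/∂x = -3*y - 5
∂G₁/∂y = 6*x
Scalar curl = -6*x - 3*y - 5
At (-3, -3): 22.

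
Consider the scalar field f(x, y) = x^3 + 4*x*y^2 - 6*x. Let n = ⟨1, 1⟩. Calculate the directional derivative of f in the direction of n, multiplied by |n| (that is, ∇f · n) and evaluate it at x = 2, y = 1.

26

∂f/∂x = 3*x^2 + 4*y^2 - 6
∂f/∂y = 8*x*y
∇f at (2, 1) = (10, 16)
∇f · n = (10)(1) + (16)(1) = 26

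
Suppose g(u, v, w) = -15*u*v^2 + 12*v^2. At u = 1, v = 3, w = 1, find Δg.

∂²g/∂u² = 0
∂²g/∂v² = 6*(-5*u + 4)
∂²g/∂w² = 0
∇²g = -30*u + 24
At (1, 3, 1): -6.

-6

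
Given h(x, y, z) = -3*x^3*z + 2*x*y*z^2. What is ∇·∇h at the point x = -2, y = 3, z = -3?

-132

∂²h/∂x² = -18*x*z
∂²h/∂y² = 0
∂²h/∂z² = 4*x*y
∇²h = 4*x*y - 18*x*z
At (-2, 3, -3): -132.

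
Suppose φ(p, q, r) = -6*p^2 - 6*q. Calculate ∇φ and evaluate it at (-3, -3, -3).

(36, -6, 0)

∂φ/∂p = -12*p
∂φ/∂q = -6
∂φ/∂r = 0
∇φ = (-12*p, -6, 0)
At (-3, -3, -3): (36, -6, 0).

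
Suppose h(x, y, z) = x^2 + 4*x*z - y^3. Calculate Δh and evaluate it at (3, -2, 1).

14

∂²h/∂x² = 2
∂²h/∂y² = -6*y
∂²h/∂z² = 0
∇²h = -6*y + 2
At (3, -2, 1): 14.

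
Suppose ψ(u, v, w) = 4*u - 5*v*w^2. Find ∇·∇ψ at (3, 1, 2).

-10

∂²ψ/∂u² = 0
∂²ψ/∂v² = 0
∂²ψ/∂w² = -10*v
∇²ψ = -10*v
At (3, 1, 2): -10.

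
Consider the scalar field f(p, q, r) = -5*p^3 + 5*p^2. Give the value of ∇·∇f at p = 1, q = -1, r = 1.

∂²f/∂p² = 10*(-3*p + 1)
∂²f/∂q² = 0
∂²f/∂r² = 0
∇²f = -30*p + 10
At (1, -1, 1): -20.

-20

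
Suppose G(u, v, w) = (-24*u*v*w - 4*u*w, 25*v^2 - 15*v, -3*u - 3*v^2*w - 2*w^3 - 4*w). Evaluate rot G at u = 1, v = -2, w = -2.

(∇×G)₁ = ∂G₃/∂v − ∂G₂/∂w = -6*v*w
(∇×G)₂ = ∂G₁/∂w − ∂G₃/∂u = -24*u*v - 4*u + 3
(∇×G)₃ = ∂G₂/∂u − ∂G₁/∂v = 24*u*w
∇×G = (-6*v*w, -24*u*v - 4*u + 3, 24*u*w)
At (1, -2, -2): (-24, 47, -48).

(-24, 47, -48)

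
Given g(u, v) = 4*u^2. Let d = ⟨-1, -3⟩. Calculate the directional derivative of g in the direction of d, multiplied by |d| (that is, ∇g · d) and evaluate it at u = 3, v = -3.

-24

∂g/∂u = 8*u
∂g/∂v = 0
∇g at (3, -3) = (24, 0)
∇g · d = (24)(-1) + (0)(-3) = -24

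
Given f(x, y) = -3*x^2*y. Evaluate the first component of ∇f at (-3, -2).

(∇f)_1 = ∂f/∂x = -6*x*y
At (-3, -2): -36.

-36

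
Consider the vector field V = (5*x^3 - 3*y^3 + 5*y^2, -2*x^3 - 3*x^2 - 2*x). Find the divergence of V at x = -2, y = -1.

∂V₁/∂x = 15*x^2
∂V₂/∂y = 0
∇·V = 15*x^2
At (-2, -1): 60.

60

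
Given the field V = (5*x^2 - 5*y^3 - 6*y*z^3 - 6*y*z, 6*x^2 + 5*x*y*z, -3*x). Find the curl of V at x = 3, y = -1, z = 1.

(15, 27, 58)

(∇×V)₁ = ∂V₃/∂y − ∂V₂/∂z = -5*x*y
(∇×V)₂ = ∂V₁/∂z − ∂V₃/∂x = -18*y*z^2 - 6*y + 3
(∇×V)₃ = ∂V₂/∂x − ∂V₁/∂y = 12*x + 15*y^2 + 5*y*z + 6*z^3 + 6*z
∇×V = (-5*x*y, -18*y*z^2 - 6*y + 3, 12*x + 15*y^2 + 5*y*z + 6*z^3 + 6*z)
At (3, -1, 1): (15, 27, 58).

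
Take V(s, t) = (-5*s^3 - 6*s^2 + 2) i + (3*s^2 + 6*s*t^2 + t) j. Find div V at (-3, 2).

∂V₁/∂s = -15*s^2 - 12*s
∂V₂/∂t = 12*s*t + 1
∇·V = -15*s^2 + 12*s*t - 12*s + 1
At (-3, 2): -170.

-170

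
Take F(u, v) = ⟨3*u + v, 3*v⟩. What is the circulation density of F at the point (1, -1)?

-1

∂F₂/∂u = 0
∂F₁/∂v = 1
Scalar curl = -1
At (1, -1): -1.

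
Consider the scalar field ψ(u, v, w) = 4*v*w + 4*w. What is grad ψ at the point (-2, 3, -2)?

(0, -8, 16)

∂ψ/∂u = 0
∂ψ/∂v = 4*w
∂ψ/∂w = 4*v + 4
∇ψ = (0, 4*w, 4*v + 4)
At (-2, 3, -2): (0, -8, 16).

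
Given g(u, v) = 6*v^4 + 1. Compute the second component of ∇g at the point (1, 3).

648

(∇g)_2 = ∂g/∂v = 24*v^3
At (1, 3): 648.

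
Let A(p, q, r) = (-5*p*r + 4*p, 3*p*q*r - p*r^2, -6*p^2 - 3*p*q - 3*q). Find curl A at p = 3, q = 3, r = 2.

(-27, 30, 14)

(∇×A)₁ = ∂A₃/∂q − ∂A₂/∂r = -3*p*q + 2*p*r - 3*p - 3
(∇×A)₂ = ∂A₁/∂r − ∂A₃/∂p = 7*p + 3*q
(∇×A)₃ = ∂A₂/∂p − ∂A₁/∂q = 3*q*r - r^2
∇×A = (-3*p*q + 2*p*r - 3*p - 3, 7*p + 3*q, 3*q*r - r^2)
At (3, 3, 2): (-27, 30, 14).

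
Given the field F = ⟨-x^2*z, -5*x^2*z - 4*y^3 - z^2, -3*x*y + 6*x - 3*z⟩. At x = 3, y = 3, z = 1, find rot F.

(38, -6, -30)

(∇×F)₁ = ∂F₃/∂y − ∂F₂/∂z = 5*x^2 - 3*x + 2*z
(∇×F)₂ = ∂F₁/∂z − ∂F₃/∂x = -x^2 + 3*y - 6
(∇×F)₃ = ∂F₂/∂x − ∂F₁/∂y = -10*x*z
∇×F = (5*x^2 - 3*x + 2*z, -x^2 + 3*y - 6, -10*x*z)
At (3, 3, 1): (38, -6, -30).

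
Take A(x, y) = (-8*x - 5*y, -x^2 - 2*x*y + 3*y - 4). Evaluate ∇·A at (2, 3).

-9

∂A₁/∂x = -8
∂A₂/∂y = -2*x + 3
∇·A = -2*x - 5
At (2, 3): -9.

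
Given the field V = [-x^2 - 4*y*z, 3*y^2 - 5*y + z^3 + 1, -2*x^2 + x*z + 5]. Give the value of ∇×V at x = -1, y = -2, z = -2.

(∇×V)₁ = ∂V₃/∂y − ∂V₂/∂z = -3*z^2
(∇×V)₂ = ∂V₁/∂z − ∂V₃/∂x = 4*x - 4*y - z
(∇×V)₃ = ∂V₂/∂x − ∂V₁/∂y = 4*z
∇×V = (-3*z^2, 4*x - 4*y - z, 4*z)
At (-1, -2, -2): (-12, 6, -8).

(-12, 6, -8)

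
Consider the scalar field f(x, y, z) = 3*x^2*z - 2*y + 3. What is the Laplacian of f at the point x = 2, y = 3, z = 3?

18

∂²f/∂x² = 6*z
∂²f/∂y² = 0
∂²f/∂z² = 0
∇²f = 6*z
At (2, 3, 3): 18.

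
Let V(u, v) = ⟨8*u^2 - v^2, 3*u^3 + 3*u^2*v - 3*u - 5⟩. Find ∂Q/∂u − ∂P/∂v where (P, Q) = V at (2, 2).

61

∂V₂/∂u = 9*u^2 + 6*u*v - 3
∂V₁/∂v = -2*v
Scalar curl = 9*u^2 + 6*u*v + 2*v - 3
At (2, 2): 61.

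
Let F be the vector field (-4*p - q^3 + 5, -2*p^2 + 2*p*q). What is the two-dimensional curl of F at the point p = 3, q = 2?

∂F₂/∂p = -4*p + 2*q
∂F₁/∂q = -3*q^2
Scalar curl = -4*p + 3*q^2 + 2*q
At (3, 2): 4.

4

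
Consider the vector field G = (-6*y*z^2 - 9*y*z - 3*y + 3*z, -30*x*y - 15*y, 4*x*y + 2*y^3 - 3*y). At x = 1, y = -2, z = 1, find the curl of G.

(25, 53, 78)

(∇×G)₁ = ∂G₃/∂y − ∂G₂/∂z = 4*x + 6*y^2 - 3
(∇×G)₂ = ∂G₁/∂z − ∂G₃/∂x = -12*y*z - 13*y + 3
(∇×G)₃ = ∂G₂/∂x − ∂G₁/∂y = -30*y + 6*z^2 + 9*z + 3
∇×G = (4*x + 6*y^2 - 3, -12*y*z - 13*y + 3, -30*y + 6*z^2 + 9*z + 3)
At (1, -2, 1): (25, 53, 78).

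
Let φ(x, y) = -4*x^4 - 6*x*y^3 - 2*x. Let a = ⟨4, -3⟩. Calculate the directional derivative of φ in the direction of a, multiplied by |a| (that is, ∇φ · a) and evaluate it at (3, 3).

∂φ/∂x = -16*x^3 - 6*y^3 - 2
∂φ/∂y = -18*x*y^2
∇φ at (3, 3) = (-596, -486)
∇φ · a = (-596)(4) + (-486)(-3) = -926

-926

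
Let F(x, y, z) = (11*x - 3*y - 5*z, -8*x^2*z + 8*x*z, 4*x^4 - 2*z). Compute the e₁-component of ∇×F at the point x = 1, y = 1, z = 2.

0

(∇×F)_1 = ∂F₃/∂y − ∂F₂/∂z
= 0 − (-8*x^2 + 8*x)
= 8*x^2 - 8*x
At (1, 1, 2): 0.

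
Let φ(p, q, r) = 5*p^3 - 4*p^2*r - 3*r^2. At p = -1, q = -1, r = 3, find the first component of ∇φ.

39

(∇φ)_1 = ∂φ/∂p = 15*p^2 - 8*p*r
At (-1, -1, 3): 39.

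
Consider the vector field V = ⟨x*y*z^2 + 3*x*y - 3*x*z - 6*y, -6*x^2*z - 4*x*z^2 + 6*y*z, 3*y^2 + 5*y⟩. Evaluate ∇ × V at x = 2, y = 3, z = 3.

(77, 30, -126)

(∇×V)₁ = ∂V₃/∂y − ∂V₂/∂z = 6*x^2 + 8*x*z + 5
(∇×V)₂ = ∂V₁/∂z − ∂V₃/∂x = 2*x*y*z - 3*x
(∇×V)₃ = ∂V₂/∂x − ∂V₁/∂y = -x*z^2 - 12*x*z - 3*x - 4*z^2 + 6
∇×V = (6*x^2 + 8*x*z + 5, 2*x*y*z - 3*x, -x*z^2 - 12*x*z - 3*x - 4*z^2 + 6)
At (2, 3, 3): (77, 30, -126).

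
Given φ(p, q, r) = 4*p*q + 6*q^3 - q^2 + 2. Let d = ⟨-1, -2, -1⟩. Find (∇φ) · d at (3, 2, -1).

∂φ/∂p = 4*q
∂φ/∂q = 4*p + 18*q^2 - 2*q
∂φ/∂r = 0
∇φ at (3, 2, -1) = (8, 80, 0)
∇φ · d = (8)(-1) + (80)(-2) + (0)(-1) = -168

-168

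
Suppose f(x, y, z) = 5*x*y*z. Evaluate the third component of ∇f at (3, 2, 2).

30

(∇f)_3 = ∂f/∂z = 5*x*y
At (3, 2, 2): 30.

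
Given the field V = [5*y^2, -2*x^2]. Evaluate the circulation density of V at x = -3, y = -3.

∂V₂/∂x = -4*x
∂V₁/∂y = 10*y
Scalar curl = -4*x - 10*y
At (-3, -3): 42.

42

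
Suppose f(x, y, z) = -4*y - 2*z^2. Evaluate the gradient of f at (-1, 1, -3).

∂f/∂x = 0
∂f/∂y = -4
∂f/∂z = -4*z
∇f = (0, -4, -4*z)
At (-1, 1, -3): (0, -4, 12).

(0, -4, 12)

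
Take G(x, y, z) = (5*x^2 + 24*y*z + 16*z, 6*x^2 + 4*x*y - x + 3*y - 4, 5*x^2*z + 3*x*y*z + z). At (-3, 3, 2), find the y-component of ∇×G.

130

(∇×G)_2 = ∂G₁/∂z − ∂G₃/∂x
= 24*y + 16 − (10*x*z + 3*y*z)
= -10*x*z - 3*y*z + 24*y + 16
At (-3, 3, 2): 130.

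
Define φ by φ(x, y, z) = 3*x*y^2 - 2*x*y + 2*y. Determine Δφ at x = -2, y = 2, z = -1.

-12

∂²φ/∂x² = 0
∂²φ/∂y² = 6*x
∂²φ/∂z² = 0
∇²φ = 6*x
At (-2, 2, -1): -12.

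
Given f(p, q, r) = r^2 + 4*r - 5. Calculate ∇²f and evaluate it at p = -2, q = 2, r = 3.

2

∂²f/∂p² = 0
∂²f/∂q² = 0
∂²f/∂r² = 2
∇²f = 2
At (-2, 2, 3): 2.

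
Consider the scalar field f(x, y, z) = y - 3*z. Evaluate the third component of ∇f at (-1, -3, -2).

-3

(∇f)_3 = ∂f/∂z = -3
At (-1, -3, -2): -3.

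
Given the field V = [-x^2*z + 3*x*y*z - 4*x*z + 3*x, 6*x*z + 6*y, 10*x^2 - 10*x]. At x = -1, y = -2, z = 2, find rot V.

(6, 39, 18)

(∇×V)₁ = ∂V₃/∂y − ∂V₂/∂z = -6*x
(∇×V)₂ = ∂V₁/∂z − ∂V₃/∂x = -x^2 + 3*x*y - 24*x + 10
(∇×V)₃ = ∂V₂/∂x − ∂V₁/∂y = -3*x*z + 6*z
∇×V = (-6*x, -x^2 + 3*x*y - 24*x + 10, -3*x*z + 6*z)
At (-1, -2, 2): (6, 39, 18).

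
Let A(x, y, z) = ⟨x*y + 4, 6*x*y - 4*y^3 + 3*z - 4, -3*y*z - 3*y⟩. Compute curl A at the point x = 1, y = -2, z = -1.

(-3, 0, -13)

(∇×A)₁ = ∂A₃/∂y − ∂A₂/∂z = -3*z - 6
(∇×A)₂ = ∂A₁/∂z − ∂A₃/∂x = 0
(∇×A)₃ = ∂A₂/∂x − ∂A₁/∂y = -x + 6*y
∇×A = (-3*z - 6, 0, -x + 6*y)
At (1, -2, -1): (-3, 0, -13).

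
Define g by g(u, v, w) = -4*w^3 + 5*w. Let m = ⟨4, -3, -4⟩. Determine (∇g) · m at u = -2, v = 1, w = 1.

∂g/∂u = 0
∂g/∂v = 0
∂g/∂w = -12*w^2 + 5
∇g at (-2, 1, 1) = (0, 0, -7)
∇g · m = (0)(4) + (0)(-3) + (-7)(-4) = 28

28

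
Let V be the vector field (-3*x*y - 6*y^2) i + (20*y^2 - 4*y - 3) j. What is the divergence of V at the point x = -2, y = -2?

∂V₁/∂x = -3*y
∂V₂/∂y = 40*y - 4
∇·V = 37*y - 4
At (-2, -2): -78.

-78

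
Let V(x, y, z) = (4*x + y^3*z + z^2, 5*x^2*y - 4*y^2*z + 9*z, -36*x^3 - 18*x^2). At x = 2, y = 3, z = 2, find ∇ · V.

-24

∂V₁/∂x = 4
∂V₂/∂y = 5*x^2 - 8*y*z
∂V₃/∂z = 0
∇·V = 5*x^2 - 8*y*z + 4
At (2, 3, 2): -24.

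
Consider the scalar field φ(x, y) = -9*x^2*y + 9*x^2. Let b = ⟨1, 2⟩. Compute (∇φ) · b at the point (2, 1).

-72

∂φ/∂x = -18*x*y + 18*x
∂φ/∂y = -9*x^2
∇φ at (2, 1) = (0, -36)
∇φ · b = (0)(1) + (-36)(2) = -72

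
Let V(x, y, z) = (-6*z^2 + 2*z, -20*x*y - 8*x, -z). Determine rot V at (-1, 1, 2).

(0, -22, -28)

(∇×V)₁ = ∂V₃/∂y − ∂V₂/∂z = 0
(∇×V)₂ = ∂V₁/∂z − ∂V₃/∂x = -12*z + 2
(∇×V)₃ = ∂V₂/∂x − ∂V₁/∂y = -20*y - 8
∇×V = (0, -12*z + 2, -20*y - 8)
At (-1, 1, 2): (0, -22, -28).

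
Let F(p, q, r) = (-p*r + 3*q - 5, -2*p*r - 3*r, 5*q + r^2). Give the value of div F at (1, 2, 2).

2

∂F₁/∂p = -r
∂F₂/∂q = 0
∂F₃/∂r = 2*r
∇·F = r
At (1, 2, 2): 2.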